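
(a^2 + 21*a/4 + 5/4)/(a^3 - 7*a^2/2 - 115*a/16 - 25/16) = 4*(a + 5)/(4*a^2 - 15*a - 25)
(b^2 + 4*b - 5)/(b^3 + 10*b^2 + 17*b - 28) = (b + 5)/(b^2 + 11*b + 28)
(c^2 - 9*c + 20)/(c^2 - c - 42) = (-c^2 + 9*c - 20)/(-c^2 + c + 42)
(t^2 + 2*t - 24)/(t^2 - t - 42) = (t - 4)/(t - 7)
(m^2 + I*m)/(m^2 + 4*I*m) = (m + I)/(m + 4*I)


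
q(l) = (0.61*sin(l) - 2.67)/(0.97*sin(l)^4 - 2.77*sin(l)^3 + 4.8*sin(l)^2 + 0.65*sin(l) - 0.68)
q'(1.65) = -0.13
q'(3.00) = -17.72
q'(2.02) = -0.96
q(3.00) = 5.17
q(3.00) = 5.17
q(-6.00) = 14.03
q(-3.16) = 3.99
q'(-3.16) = -4.02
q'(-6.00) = 206.06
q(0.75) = -1.70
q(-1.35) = -0.49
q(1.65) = -0.70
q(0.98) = -1.06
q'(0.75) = 4.62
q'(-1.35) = -0.30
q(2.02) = -0.88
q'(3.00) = -17.72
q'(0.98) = 1.64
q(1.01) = -1.01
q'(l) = (0.61*sin(l) - 2.67)*(-3.88*sin(l)^3*cos(l) + 8.31*sin(l)^2*cos(l) - 9.6*sin(l)*cos(l) - 0.65*cos(l))/(0.97*sin(l)^4 - 2.77*sin(l)^3 + 4.8*sin(l)^2 + 0.65*sin(l) - 0.68)^2 + 0.61*cos(l)/(0.97*sin(l)^4 - 2.77*sin(l)^3 + 4.8*sin(l)^2 + 0.65*sin(l) - 0.68)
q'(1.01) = 1.46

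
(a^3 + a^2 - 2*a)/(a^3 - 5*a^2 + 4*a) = (a + 2)/(a - 4)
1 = 1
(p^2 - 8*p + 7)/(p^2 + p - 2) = (p - 7)/(p + 2)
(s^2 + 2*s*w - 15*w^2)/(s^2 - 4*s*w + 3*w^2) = (s + 5*w)/(s - w)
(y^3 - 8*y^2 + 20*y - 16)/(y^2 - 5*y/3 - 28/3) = 3*(y^2 - 4*y + 4)/(3*y + 7)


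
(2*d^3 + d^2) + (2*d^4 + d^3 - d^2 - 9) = 2*d^4 + 3*d^3 - 9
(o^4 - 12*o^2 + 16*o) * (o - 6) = o^5 - 6*o^4 - 12*o^3 + 88*o^2 - 96*o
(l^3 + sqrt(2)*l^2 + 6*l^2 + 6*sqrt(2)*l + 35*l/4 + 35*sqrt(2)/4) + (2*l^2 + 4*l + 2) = l^3 + sqrt(2)*l^2 + 8*l^2 + 6*sqrt(2)*l + 51*l/4 + 2 + 35*sqrt(2)/4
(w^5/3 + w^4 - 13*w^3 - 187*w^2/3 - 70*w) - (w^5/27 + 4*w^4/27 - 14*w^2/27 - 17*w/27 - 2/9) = 8*w^5/27 + 23*w^4/27 - 13*w^3 - 1669*w^2/27 - 1873*w/27 + 2/9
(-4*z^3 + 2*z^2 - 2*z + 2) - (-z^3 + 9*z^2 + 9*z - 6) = -3*z^3 - 7*z^2 - 11*z + 8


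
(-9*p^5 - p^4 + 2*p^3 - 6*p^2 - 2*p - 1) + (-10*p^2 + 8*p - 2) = -9*p^5 - p^4 + 2*p^3 - 16*p^2 + 6*p - 3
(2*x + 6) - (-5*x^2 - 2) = 5*x^2 + 2*x + 8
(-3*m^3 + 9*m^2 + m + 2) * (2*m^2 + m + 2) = -6*m^5 + 15*m^4 + 5*m^3 + 23*m^2 + 4*m + 4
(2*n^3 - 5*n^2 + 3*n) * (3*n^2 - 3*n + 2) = 6*n^5 - 21*n^4 + 28*n^3 - 19*n^2 + 6*n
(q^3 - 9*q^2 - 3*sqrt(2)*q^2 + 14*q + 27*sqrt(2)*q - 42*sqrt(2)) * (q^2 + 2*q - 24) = q^5 - 7*q^4 - 3*sqrt(2)*q^4 - 28*q^3 + 21*sqrt(2)*q^3 + 84*sqrt(2)*q^2 + 244*q^2 - 732*sqrt(2)*q - 336*q + 1008*sqrt(2)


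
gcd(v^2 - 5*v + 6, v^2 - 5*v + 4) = 1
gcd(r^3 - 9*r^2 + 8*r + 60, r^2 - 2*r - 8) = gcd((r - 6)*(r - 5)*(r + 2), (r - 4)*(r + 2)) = r + 2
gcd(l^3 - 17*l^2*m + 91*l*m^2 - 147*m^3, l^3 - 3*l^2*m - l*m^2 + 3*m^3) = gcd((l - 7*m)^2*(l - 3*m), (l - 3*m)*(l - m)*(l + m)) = l - 3*m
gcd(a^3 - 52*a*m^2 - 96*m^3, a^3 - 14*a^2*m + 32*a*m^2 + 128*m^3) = a^2 - 6*a*m - 16*m^2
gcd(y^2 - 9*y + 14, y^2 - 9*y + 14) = y^2 - 9*y + 14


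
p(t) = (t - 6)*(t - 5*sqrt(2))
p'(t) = 2*t - 5*sqrt(2) - 6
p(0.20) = 39.85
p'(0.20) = -12.67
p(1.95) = 20.74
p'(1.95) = -9.17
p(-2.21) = 76.20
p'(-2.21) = -17.49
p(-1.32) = 61.42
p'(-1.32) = -15.71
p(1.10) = 29.26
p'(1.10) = -10.87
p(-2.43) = 80.09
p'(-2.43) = -17.93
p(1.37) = 26.40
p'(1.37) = -10.33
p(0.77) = 32.95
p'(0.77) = -11.53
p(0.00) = 42.43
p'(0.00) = -13.07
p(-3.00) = 90.64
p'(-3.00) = -19.07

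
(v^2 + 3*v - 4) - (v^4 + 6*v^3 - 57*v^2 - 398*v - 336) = -v^4 - 6*v^3 + 58*v^2 + 401*v + 332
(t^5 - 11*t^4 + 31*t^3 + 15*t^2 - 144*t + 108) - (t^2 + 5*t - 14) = t^5 - 11*t^4 + 31*t^3 + 14*t^2 - 149*t + 122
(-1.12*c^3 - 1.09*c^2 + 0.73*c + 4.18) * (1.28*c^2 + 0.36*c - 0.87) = -1.4336*c^5 - 1.7984*c^4 + 1.5164*c^3 + 6.5615*c^2 + 0.8697*c - 3.6366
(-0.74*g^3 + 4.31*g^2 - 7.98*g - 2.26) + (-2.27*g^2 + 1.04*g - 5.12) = -0.74*g^3 + 2.04*g^2 - 6.94*g - 7.38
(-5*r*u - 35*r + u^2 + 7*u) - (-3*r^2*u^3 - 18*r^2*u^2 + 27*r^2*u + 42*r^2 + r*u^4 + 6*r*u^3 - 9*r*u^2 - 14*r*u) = 3*r^2*u^3 + 18*r^2*u^2 - 27*r^2*u - 42*r^2 - r*u^4 - 6*r*u^3 + 9*r*u^2 + 9*r*u - 35*r + u^2 + 7*u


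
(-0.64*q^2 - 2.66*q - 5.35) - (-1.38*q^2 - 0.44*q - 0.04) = 0.74*q^2 - 2.22*q - 5.31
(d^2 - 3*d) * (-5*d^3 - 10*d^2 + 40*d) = -5*d^5 + 5*d^4 + 70*d^3 - 120*d^2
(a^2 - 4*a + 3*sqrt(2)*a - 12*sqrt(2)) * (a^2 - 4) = a^4 - 4*a^3 + 3*sqrt(2)*a^3 - 12*sqrt(2)*a^2 - 4*a^2 - 12*sqrt(2)*a + 16*a + 48*sqrt(2)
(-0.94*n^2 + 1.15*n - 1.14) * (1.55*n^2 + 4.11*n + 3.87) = -1.457*n^4 - 2.0809*n^3 - 0.6783*n^2 - 0.2349*n - 4.4118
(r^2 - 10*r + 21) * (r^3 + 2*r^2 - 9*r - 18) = r^5 - 8*r^4 - 8*r^3 + 114*r^2 - 9*r - 378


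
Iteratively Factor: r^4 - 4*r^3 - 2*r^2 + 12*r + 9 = (r - 3)*(r^3 - r^2 - 5*r - 3) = (r - 3)^2*(r^2 + 2*r + 1) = (r - 3)^2*(r + 1)*(r + 1)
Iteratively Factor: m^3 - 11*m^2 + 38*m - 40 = (m - 2)*(m^2 - 9*m + 20) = (m - 5)*(m - 2)*(m - 4)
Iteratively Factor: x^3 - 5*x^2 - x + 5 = (x + 1)*(x^2 - 6*x + 5) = (x - 5)*(x + 1)*(x - 1)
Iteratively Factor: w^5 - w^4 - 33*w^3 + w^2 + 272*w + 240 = (w - 4)*(w^4 + 3*w^3 - 21*w^2 - 83*w - 60) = (w - 4)*(w + 1)*(w^3 + 2*w^2 - 23*w - 60) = (w - 5)*(w - 4)*(w + 1)*(w^2 + 7*w + 12) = (w - 5)*(w - 4)*(w + 1)*(w + 3)*(w + 4)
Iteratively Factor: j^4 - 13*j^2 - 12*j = (j + 1)*(j^3 - j^2 - 12*j) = j*(j + 1)*(j^2 - j - 12) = j*(j - 4)*(j + 1)*(j + 3)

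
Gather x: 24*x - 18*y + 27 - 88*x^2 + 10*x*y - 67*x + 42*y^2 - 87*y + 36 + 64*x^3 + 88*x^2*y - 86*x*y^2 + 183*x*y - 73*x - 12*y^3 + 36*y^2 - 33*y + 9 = 64*x^3 + x^2*(88*y - 88) + x*(-86*y^2 + 193*y - 116) - 12*y^3 + 78*y^2 - 138*y + 72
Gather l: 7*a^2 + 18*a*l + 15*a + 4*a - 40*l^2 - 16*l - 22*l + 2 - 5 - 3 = 7*a^2 + 19*a - 40*l^2 + l*(18*a - 38) - 6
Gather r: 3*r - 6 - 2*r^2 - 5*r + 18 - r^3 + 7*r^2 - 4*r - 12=-r^3 + 5*r^2 - 6*r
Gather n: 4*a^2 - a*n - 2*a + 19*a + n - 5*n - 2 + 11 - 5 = 4*a^2 + 17*a + n*(-a - 4) + 4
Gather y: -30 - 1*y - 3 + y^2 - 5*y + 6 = y^2 - 6*y - 27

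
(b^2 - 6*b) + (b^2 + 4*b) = 2*b^2 - 2*b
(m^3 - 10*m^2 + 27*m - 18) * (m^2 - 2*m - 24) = m^5 - 12*m^4 + 23*m^3 + 168*m^2 - 612*m + 432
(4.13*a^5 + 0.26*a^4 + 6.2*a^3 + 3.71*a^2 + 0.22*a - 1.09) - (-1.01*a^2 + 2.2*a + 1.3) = 4.13*a^5 + 0.26*a^4 + 6.2*a^3 + 4.72*a^2 - 1.98*a - 2.39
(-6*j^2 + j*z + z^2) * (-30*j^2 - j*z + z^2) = 180*j^4 - 24*j^3*z - 37*j^2*z^2 + z^4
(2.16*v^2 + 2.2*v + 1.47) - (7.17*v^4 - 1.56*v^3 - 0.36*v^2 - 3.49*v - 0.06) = -7.17*v^4 + 1.56*v^3 + 2.52*v^2 + 5.69*v + 1.53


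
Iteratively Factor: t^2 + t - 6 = (t - 2)*(t + 3)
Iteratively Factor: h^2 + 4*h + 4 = (h + 2)*(h + 2)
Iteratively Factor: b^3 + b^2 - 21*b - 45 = (b - 5)*(b^2 + 6*b + 9) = (b - 5)*(b + 3)*(b + 3)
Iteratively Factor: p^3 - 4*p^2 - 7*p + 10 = (p - 1)*(p^2 - 3*p - 10) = (p - 1)*(p + 2)*(p - 5)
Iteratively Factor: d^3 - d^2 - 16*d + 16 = (d + 4)*(d^2 - 5*d + 4) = (d - 4)*(d + 4)*(d - 1)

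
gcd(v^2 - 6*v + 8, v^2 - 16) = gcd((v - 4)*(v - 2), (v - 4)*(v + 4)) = v - 4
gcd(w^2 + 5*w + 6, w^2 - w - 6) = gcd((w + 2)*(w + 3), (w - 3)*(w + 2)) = w + 2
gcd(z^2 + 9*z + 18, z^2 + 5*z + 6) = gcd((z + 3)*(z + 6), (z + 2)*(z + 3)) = z + 3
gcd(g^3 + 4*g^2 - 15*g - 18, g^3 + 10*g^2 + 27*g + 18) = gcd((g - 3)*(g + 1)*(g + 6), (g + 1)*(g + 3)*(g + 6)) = g^2 + 7*g + 6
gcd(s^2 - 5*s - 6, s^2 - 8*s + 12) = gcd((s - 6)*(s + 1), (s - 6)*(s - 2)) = s - 6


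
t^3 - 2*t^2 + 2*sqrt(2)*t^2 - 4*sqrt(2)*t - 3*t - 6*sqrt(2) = (t - 3)*(t + 1)*(t + 2*sqrt(2))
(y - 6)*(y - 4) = y^2 - 10*y + 24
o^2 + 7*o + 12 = (o + 3)*(o + 4)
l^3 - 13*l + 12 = (l - 3)*(l - 1)*(l + 4)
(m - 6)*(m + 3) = m^2 - 3*m - 18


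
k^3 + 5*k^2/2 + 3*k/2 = k*(k + 1)*(k + 3/2)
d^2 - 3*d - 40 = (d - 8)*(d + 5)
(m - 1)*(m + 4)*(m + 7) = m^3 + 10*m^2 + 17*m - 28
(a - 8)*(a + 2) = a^2 - 6*a - 16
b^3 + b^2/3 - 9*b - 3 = (b - 3)*(b + 1/3)*(b + 3)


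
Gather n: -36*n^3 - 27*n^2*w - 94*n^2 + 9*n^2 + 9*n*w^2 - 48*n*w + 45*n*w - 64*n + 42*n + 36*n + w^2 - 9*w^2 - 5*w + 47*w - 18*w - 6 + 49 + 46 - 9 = -36*n^3 + n^2*(-27*w - 85) + n*(9*w^2 - 3*w + 14) - 8*w^2 + 24*w + 80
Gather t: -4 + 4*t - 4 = 4*t - 8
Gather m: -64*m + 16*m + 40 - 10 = 30 - 48*m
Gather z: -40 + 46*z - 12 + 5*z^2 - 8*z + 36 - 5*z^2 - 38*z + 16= 0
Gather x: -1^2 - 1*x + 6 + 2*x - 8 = x - 3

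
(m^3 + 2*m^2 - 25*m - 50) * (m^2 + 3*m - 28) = m^5 + 5*m^4 - 47*m^3 - 181*m^2 + 550*m + 1400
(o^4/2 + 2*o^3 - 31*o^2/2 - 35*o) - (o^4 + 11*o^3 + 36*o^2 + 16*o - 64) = -o^4/2 - 9*o^3 - 103*o^2/2 - 51*o + 64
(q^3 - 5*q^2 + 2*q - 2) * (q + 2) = q^4 - 3*q^3 - 8*q^2 + 2*q - 4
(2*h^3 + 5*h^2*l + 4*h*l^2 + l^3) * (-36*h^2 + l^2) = -72*h^5 - 180*h^4*l - 142*h^3*l^2 - 31*h^2*l^3 + 4*h*l^4 + l^5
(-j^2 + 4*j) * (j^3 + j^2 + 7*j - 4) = -j^5 + 3*j^4 - 3*j^3 + 32*j^2 - 16*j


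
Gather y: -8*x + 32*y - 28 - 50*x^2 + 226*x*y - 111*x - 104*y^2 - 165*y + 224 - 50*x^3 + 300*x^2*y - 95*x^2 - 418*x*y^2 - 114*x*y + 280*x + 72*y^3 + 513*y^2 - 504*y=-50*x^3 - 145*x^2 + 161*x + 72*y^3 + y^2*(409 - 418*x) + y*(300*x^2 + 112*x - 637) + 196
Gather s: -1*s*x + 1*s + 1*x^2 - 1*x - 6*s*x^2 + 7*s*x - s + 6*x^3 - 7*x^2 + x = s*(-6*x^2 + 6*x) + 6*x^3 - 6*x^2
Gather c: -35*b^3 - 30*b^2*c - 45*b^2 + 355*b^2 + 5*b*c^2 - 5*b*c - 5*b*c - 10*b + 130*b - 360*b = -35*b^3 + 310*b^2 + 5*b*c^2 - 240*b + c*(-30*b^2 - 10*b)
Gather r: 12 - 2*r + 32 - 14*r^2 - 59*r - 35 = -14*r^2 - 61*r + 9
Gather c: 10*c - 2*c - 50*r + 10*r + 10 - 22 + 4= 8*c - 40*r - 8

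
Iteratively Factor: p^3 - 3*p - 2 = (p + 1)*(p^2 - p - 2) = (p + 1)^2*(p - 2)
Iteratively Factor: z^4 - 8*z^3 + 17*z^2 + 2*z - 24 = (z - 4)*(z^3 - 4*z^2 + z + 6) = (z - 4)*(z + 1)*(z^2 - 5*z + 6) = (z - 4)*(z - 3)*(z + 1)*(z - 2)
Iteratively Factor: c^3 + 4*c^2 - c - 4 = (c - 1)*(c^2 + 5*c + 4) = (c - 1)*(c + 1)*(c + 4)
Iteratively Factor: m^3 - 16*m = (m - 4)*(m^2 + 4*m) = m*(m - 4)*(m + 4)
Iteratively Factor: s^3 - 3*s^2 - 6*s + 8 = (s - 1)*(s^2 - 2*s - 8) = (s - 1)*(s + 2)*(s - 4)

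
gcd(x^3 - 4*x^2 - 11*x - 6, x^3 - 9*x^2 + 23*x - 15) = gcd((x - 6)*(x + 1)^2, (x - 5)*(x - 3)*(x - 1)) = 1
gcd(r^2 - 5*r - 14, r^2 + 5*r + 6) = r + 2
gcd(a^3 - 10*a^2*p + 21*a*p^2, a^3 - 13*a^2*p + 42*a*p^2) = -a^2 + 7*a*p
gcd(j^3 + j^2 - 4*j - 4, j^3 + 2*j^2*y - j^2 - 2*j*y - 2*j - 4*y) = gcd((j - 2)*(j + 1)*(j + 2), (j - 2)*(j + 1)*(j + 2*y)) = j^2 - j - 2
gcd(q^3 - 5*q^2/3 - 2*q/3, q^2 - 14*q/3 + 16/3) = q - 2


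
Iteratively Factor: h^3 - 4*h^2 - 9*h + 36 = (h - 3)*(h^2 - h - 12) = (h - 3)*(h + 3)*(h - 4)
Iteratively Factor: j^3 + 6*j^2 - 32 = (j - 2)*(j^2 + 8*j + 16) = (j - 2)*(j + 4)*(j + 4)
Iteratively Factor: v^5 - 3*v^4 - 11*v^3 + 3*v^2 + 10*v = (v)*(v^4 - 3*v^3 - 11*v^2 + 3*v + 10) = v*(v - 1)*(v^3 - 2*v^2 - 13*v - 10) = v*(v - 5)*(v - 1)*(v^2 + 3*v + 2) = v*(v - 5)*(v - 1)*(v + 2)*(v + 1)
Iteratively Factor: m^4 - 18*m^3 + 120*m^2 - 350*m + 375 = (m - 5)*(m^3 - 13*m^2 + 55*m - 75) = (m - 5)^2*(m^2 - 8*m + 15) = (m - 5)^3*(m - 3)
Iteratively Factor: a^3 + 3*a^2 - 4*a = (a + 4)*(a^2 - a) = (a - 1)*(a + 4)*(a)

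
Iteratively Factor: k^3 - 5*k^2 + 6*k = (k - 3)*(k^2 - 2*k) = k*(k - 3)*(k - 2)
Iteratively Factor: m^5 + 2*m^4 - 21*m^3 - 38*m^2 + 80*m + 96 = (m + 4)*(m^4 - 2*m^3 - 13*m^2 + 14*m + 24) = (m - 4)*(m + 4)*(m^3 + 2*m^2 - 5*m - 6) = (m - 4)*(m + 3)*(m + 4)*(m^2 - m - 2) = (m - 4)*(m + 1)*(m + 3)*(m + 4)*(m - 2)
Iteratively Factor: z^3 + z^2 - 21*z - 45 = (z + 3)*(z^2 - 2*z - 15) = (z + 3)^2*(z - 5)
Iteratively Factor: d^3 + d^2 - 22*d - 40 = (d - 5)*(d^2 + 6*d + 8) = (d - 5)*(d + 4)*(d + 2)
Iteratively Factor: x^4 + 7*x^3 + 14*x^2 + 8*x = (x + 2)*(x^3 + 5*x^2 + 4*x) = x*(x + 2)*(x^2 + 5*x + 4) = x*(x + 2)*(x + 4)*(x + 1)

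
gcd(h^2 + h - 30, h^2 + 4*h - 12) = h + 6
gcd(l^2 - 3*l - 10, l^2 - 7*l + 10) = l - 5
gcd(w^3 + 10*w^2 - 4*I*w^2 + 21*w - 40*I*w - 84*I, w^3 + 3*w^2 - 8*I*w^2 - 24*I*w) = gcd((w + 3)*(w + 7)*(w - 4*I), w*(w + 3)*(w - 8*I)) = w + 3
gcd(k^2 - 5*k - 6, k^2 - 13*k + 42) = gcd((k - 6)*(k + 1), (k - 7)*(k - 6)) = k - 6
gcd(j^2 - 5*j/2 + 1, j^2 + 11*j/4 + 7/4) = 1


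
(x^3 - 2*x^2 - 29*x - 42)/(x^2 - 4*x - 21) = x + 2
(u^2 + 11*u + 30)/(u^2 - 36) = (u + 5)/(u - 6)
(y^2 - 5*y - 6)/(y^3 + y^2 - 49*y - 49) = (y - 6)/(y^2 - 49)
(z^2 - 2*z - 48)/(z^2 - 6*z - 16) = (z + 6)/(z + 2)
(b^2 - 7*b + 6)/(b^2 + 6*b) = (b^2 - 7*b + 6)/(b*(b + 6))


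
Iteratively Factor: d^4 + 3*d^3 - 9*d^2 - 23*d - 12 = (d + 1)*(d^3 + 2*d^2 - 11*d - 12) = (d - 3)*(d + 1)*(d^2 + 5*d + 4) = (d - 3)*(d + 1)*(d + 4)*(d + 1)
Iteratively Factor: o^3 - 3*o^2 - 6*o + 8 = (o - 1)*(o^2 - 2*o - 8) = (o - 4)*(o - 1)*(o + 2)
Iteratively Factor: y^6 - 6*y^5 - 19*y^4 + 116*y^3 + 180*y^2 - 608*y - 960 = (y - 4)*(y^5 - 2*y^4 - 27*y^3 + 8*y^2 + 212*y + 240) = (y - 4)*(y + 2)*(y^4 - 4*y^3 - 19*y^2 + 46*y + 120) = (y - 4)*(y + 2)*(y + 3)*(y^3 - 7*y^2 + 2*y + 40) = (y - 4)*(y + 2)^2*(y + 3)*(y^2 - 9*y + 20) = (y - 5)*(y - 4)*(y + 2)^2*(y + 3)*(y - 4)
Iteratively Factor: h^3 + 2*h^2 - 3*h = (h - 1)*(h^2 + 3*h) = (h - 1)*(h + 3)*(h)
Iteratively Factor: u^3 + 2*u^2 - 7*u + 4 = (u + 4)*(u^2 - 2*u + 1) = (u - 1)*(u + 4)*(u - 1)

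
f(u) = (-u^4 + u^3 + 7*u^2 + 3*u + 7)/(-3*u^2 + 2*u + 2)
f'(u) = (6*u - 2)*(-u^4 + u^3 + 7*u^2 + 3*u + 7)/(-3*u^2 + 2*u + 2)^2 + (-4*u^3 + 3*u^2 + 14*u + 3)/(-3*u^2 + 2*u + 2) = (6*u^5 - 9*u^4 - 4*u^3 + 29*u^2 + 70*u - 8)/(9*u^4 - 12*u^3 - 8*u^2 + 8*u + 4)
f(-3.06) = 1.64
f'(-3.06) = -2.15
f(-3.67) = 3.07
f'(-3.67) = -2.53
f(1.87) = -6.61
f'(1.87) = 9.98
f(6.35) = 9.99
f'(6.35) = 4.24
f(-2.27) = 0.11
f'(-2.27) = -1.76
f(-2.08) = -0.22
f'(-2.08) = -1.72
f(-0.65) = -13.31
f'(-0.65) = -131.81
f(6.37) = 10.07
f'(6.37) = 4.25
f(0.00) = 3.50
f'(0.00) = -2.00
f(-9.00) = 26.03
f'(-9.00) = -6.09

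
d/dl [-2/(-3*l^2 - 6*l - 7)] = 12*(-l - 1)/(3*l^2 + 6*l + 7)^2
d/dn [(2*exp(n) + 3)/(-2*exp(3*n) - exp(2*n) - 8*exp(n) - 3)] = 2*((2*exp(n) + 3)*(3*exp(2*n) + exp(n) + 4) - 2*exp(3*n) - exp(2*n) - 8*exp(n) - 3)*exp(n)/(2*exp(3*n) + exp(2*n) + 8*exp(n) + 3)^2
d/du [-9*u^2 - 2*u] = -18*u - 2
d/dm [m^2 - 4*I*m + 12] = 2*m - 4*I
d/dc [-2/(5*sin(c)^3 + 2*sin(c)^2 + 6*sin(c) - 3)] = 2*(15*sin(c)^2 + 4*sin(c) + 6)*cos(c)/(5*sin(c)^3 + 2*sin(c)^2 + 6*sin(c) - 3)^2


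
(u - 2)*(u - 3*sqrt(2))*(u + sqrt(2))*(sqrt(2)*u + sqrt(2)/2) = sqrt(2)*u^4 - 4*u^3 - 3*sqrt(2)*u^3/2 - 7*sqrt(2)*u^2 + 6*u^2 + 4*u + 9*sqrt(2)*u + 6*sqrt(2)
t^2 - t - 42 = (t - 7)*(t + 6)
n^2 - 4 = (n - 2)*(n + 2)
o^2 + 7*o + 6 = (o + 1)*(o + 6)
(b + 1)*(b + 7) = b^2 + 8*b + 7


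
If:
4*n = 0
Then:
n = 0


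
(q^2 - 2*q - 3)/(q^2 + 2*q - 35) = (q^2 - 2*q - 3)/(q^2 + 2*q - 35)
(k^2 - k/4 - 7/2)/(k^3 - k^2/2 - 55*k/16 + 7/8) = 4/(4*k - 1)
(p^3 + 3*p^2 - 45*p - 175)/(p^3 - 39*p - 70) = (p + 5)/(p + 2)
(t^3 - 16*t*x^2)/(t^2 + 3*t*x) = (t^2 - 16*x^2)/(t + 3*x)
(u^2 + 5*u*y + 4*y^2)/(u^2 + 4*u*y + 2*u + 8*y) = (u + y)/(u + 2)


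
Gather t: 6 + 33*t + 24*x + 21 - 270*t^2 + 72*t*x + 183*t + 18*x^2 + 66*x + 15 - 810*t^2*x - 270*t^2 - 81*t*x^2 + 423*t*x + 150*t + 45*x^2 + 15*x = t^2*(-810*x - 540) + t*(-81*x^2 + 495*x + 366) + 63*x^2 + 105*x + 42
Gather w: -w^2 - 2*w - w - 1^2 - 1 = -w^2 - 3*w - 2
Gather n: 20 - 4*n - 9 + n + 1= 12 - 3*n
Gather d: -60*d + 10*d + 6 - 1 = 5 - 50*d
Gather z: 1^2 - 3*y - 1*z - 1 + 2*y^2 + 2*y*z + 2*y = 2*y^2 - y + z*(2*y - 1)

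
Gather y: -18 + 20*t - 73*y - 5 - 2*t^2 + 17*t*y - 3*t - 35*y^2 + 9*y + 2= -2*t^2 + 17*t - 35*y^2 + y*(17*t - 64) - 21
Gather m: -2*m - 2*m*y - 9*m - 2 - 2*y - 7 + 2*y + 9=m*(-2*y - 11)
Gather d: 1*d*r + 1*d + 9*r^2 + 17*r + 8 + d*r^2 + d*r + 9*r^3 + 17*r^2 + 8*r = d*(r^2 + 2*r + 1) + 9*r^3 + 26*r^2 + 25*r + 8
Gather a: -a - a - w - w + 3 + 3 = -2*a - 2*w + 6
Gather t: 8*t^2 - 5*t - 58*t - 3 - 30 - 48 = 8*t^2 - 63*t - 81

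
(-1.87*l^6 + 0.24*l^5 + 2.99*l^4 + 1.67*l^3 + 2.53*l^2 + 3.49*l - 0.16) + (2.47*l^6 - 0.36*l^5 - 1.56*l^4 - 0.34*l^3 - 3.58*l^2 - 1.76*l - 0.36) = 0.6*l^6 - 0.12*l^5 + 1.43*l^4 + 1.33*l^3 - 1.05*l^2 + 1.73*l - 0.52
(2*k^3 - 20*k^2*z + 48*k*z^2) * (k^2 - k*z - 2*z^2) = 2*k^5 - 22*k^4*z + 64*k^3*z^2 - 8*k^2*z^3 - 96*k*z^4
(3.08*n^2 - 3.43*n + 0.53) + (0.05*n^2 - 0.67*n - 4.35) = 3.13*n^2 - 4.1*n - 3.82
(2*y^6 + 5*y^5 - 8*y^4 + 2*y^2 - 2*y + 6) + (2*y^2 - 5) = 2*y^6 + 5*y^5 - 8*y^4 + 4*y^2 - 2*y + 1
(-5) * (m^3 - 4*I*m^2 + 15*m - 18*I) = -5*m^3 + 20*I*m^2 - 75*m + 90*I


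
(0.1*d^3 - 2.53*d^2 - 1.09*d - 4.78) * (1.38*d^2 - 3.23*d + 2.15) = 0.138*d^5 - 3.8144*d^4 + 6.8827*d^3 - 8.5152*d^2 + 13.0959*d - 10.277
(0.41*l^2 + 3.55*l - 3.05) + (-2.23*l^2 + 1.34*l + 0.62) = -1.82*l^2 + 4.89*l - 2.43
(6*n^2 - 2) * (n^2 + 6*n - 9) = 6*n^4 + 36*n^3 - 56*n^2 - 12*n + 18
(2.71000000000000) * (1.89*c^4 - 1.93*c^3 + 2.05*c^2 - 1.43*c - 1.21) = 5.1219*c^4 - 5.2303*c^3 + 5.5555*c^2 - 3.8753*c - 3.2791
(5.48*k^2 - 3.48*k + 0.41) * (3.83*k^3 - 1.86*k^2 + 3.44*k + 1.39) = 20.9884*k^5 - 23.5212*k^4 + 26.8943*k^3 - 5.1166*k^2 - 3.4268*k + 0.5699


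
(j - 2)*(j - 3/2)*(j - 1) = j^3 - 9*j^2/2 + 13*j/2 - 3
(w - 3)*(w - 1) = w^2 - 4*w + 3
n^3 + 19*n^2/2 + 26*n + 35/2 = (n + 1)*(n + 7/2)*(n + 5)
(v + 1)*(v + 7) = v^2 + 8*v + 7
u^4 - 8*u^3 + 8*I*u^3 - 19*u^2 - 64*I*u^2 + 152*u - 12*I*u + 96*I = (u - 8)*(u + I)*(u + 3*I)*(u + 4*I)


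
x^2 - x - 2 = (x - 2)*(x + 1)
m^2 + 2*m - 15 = (m - 3)*(m + 5)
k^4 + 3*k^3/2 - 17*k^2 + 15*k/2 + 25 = (k - 5/2)*(k - 2)*(k + 1)*(k + 5)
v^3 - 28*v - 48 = (v - 6)*(v + 2)*(v + 4)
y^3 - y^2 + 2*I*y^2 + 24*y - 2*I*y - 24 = (y - 1)*(y - 4*I)*(y + 6*I)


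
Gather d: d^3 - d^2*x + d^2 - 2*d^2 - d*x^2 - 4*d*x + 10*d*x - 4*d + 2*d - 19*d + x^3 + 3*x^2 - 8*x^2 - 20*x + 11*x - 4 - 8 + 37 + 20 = d^3 + d^2*(-x - 1) + d*(-x^2 + 6*x - 21) + x^3 - 5*x^2 - 9*x + 45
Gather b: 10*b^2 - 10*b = 10*b^2 - 10*b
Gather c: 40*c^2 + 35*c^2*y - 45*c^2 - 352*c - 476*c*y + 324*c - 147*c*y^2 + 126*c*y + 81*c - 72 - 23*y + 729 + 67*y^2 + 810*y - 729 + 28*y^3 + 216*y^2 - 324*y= c^2*(35*y - 5) + c*(-147*y^2 - 350*y + 53) + 28*y^3 + 283*y^2 + 463*y - 72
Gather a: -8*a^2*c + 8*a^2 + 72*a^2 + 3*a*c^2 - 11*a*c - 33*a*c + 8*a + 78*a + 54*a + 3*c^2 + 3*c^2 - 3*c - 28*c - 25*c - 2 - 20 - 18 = a^2*(80 - 8*c) + a*(3*c^2 - 44*c + 140) + 6*c^2 - 56*c - 40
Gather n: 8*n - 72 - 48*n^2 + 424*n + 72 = -48*n^2 + 432*n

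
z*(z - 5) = z^2 - 5*z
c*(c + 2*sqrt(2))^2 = c^3 + 4*sqrt(2)*c^2 + 8*c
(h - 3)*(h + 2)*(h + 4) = h^3 + 3*h^2 - 10*h - 24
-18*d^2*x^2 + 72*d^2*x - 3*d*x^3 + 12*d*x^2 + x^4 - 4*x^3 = x*(-6*d + x)*(3*d + x)*(x - 4)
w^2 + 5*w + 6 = (w + 2)*(w + 3)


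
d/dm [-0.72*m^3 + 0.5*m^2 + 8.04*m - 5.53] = -2.16*m^2 + 1.0*m + 8.04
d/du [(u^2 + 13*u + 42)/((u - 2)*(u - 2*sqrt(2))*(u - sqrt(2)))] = ((u - 2)*(u - 2*sqrt(2))*(u - sqrt(2))*(2*u + 13) - (u - 2)*(u - 2*sqrt(2))*(u^2 + 13*u + 42) - (u - 2)*(u - sqrt(2))*(u^2 + 13*u + 42) - (u - 2*sqrt(2))*(u - sqrt(2))*(u^2 + 13*u + 42))/((u - 2)^2*(u - 2*sqrt(2))^2*(u - sqrt(2))^2)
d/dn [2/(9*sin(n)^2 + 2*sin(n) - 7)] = -4*(9*sin(n) + 1)*cos(n)/(9*sin(n)^2 + 2*sin(n) - 7)^2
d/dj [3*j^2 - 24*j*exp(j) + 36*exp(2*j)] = -24*j*exp(j) + 6*j + 72*exp(2*j) - 24*exp(j)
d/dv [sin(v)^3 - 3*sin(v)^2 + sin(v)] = (3*sin(v)^2 - 6*sin(v) + 1)*cos(v)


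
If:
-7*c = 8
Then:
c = -8/7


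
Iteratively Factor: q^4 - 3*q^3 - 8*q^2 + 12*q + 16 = (q + 2)*(q^3 - 5*q^2 + 2*q + 8) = (q - 2)*(q + 2)*(q^2 - 3*q - 4) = (q - 4)*(q - 2)*(q + 2)*(q + 1)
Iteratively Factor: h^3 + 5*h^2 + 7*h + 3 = (h + 3)*(h^2 + 2*h + 1) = (h + 1)*(h + 3)*(h + 1)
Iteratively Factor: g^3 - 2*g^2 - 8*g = (g + 2)*(g^2 - 4*g) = (g - 4)*(g + 2)*(g)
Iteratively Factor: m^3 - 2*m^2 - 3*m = (m - 3)*(m^2 + m) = m*(m - 3)*(m + 1)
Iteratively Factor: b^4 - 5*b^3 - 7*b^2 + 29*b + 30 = (b + 2)*(b^3 - 7*b^2 + 7*b + 15) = (b + 1)*(b + 2)*(b^2 - 8*b + 15) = (b - 3)*(b + 1)*(b + 2)*(b - 5)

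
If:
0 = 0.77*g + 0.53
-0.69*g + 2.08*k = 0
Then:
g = -0.69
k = -0.23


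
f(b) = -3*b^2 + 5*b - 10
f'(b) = 5 - 6*b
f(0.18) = -9.20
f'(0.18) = 3.92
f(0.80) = -7.92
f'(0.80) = 0.20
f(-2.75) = -46.44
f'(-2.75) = 21.50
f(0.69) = -7.98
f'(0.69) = 0.86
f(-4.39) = -89.77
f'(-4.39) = 31.34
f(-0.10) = -10.53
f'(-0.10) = 5.60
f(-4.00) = -78.00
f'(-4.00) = 29.00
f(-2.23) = -36.07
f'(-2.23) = 18.38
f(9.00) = -208.00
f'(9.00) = -49.00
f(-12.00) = -502.00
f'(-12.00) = 77.00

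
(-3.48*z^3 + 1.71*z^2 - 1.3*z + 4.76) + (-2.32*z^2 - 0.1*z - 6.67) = -3.48*z^3 - 0.61*z^2 - 1.4*z - 1.91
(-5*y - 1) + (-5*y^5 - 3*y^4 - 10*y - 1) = -5*y^5 - 3*y^4 - 15*y - 2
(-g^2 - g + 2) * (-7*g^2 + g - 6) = 7*g^4 + 6*g^3 - 9*g^2 + 8*g - 12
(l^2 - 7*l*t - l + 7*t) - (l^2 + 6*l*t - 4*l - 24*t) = -13*l*t + 3*l + 31*t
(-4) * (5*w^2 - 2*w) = -20*w^2 + 8*w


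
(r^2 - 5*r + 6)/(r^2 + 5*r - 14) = (r - 3)/(r + 7)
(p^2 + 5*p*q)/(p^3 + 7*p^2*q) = (p + 5*q)/(p*(p + 7*q))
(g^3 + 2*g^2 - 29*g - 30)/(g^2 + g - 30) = g + 1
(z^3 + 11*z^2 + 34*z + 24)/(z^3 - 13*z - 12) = (z^2 + 10*z + 24)/(z^2 - z - 12)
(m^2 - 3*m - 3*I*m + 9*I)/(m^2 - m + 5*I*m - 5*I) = (m^2 - 3*m - 3*I*m + 9*I)/(m^2 - m + 5*I*m - 5*I)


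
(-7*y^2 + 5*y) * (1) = -7*y^2 + 5*y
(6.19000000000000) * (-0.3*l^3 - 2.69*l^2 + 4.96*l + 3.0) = -1.857*l^3 - 16.6511*l^2 + 30.7024*l + 18.57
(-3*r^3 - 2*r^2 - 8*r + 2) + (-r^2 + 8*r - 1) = -3*r^3 - 3*r^2 + 1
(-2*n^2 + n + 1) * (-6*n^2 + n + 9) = 12*n^4 - 8*n^3 - 23*n^2 + 10*n + 9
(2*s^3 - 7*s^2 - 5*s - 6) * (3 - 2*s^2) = -4*s^5 + 14*s^4 + 16*s^3 - 9*s^2 - 15*s - 18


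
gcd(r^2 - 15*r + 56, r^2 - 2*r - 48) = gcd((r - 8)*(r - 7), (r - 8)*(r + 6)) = r - 8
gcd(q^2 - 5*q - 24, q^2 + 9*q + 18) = q + 3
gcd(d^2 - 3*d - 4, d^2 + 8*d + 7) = d + 1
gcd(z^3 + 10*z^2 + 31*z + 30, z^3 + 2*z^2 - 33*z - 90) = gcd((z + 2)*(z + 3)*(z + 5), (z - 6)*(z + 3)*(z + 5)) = z^2 + 8*z + 15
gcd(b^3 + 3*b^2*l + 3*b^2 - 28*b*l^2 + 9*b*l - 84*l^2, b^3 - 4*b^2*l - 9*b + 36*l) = b^2 - 4*b*l + 3*b - 12*l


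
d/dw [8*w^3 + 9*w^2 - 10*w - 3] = 24*w^2 + 18*w - 10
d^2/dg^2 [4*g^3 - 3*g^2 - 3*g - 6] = 24*g - 6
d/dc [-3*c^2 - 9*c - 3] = -6*c - 9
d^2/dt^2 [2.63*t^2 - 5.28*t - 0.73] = 5.26000000000000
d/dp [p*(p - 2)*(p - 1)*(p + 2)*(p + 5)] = 5*p^4 + 16*p^3 - 27*p^2 - 32*p + 20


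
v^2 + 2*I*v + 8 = (v - 2*I)*(v + 4*I)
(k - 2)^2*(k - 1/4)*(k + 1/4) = k^4 - 4*k^3 + 63*k^2/16 + k/4 - 1/4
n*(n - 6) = n^2 - 6*n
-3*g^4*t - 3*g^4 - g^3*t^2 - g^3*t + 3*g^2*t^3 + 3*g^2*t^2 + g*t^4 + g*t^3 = (-g + t)*(g + t)*(3*g + t)*(g*t + g)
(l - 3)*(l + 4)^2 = l^3 + 5*l^2 - 8*l - 48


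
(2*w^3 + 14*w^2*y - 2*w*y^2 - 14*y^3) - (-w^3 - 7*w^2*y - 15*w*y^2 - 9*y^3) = 3*w^3 + 21*w^2*y + 13*w*y^2 - 5*y^3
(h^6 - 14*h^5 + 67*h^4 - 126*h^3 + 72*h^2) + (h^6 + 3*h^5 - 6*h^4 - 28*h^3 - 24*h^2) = 2*h^6 - 11*h^5 + 61*h^4 - 154*h^3 + 48*h^2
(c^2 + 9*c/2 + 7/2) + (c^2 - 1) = 2*c^2 + 9*c/2 + 5/2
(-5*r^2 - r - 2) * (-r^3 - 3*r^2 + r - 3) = 5*r^5 + 16*r^4 + 20*r^2 + r + 6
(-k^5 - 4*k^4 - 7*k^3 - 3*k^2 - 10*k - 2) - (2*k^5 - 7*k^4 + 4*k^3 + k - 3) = -3*k^5 + 3*k^4 - 11*k^3 - 3*k^2 - 11*k + 1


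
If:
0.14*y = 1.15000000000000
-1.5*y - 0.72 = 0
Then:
No Solution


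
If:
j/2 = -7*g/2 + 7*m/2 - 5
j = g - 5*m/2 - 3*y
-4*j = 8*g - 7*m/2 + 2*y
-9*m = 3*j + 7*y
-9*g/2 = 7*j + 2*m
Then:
No Solution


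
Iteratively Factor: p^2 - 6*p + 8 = (p - 4)*(p - 2)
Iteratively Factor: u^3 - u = (u + 1)*(u^2 - u) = u*(u + 1)*(u - 1)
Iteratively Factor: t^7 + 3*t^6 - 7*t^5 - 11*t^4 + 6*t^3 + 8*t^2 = (t - 2)*(t^6 + 5*t^5 + 3*t^4 - 5*t^3 - 4*t^2) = t*(t - 2)*(t^5 + 5*t^4 + 3*t^3 - 5*t^2 - 4*t) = t*(t - 2)*(t + 1)*(t^4 + 4*t^3 - t^2 - 4*t) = t*(t - 2)*(t + 1)^2*(t^3 + 3*t^2 - 4*t) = t*(t - 2)*(t + 1)^2*(t + 4)*(t^2 - t) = t^2*(t - 2)*(t + 1)^2*(t + 4)*(t - 1)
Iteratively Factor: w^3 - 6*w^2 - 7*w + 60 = (w + 3)*(w^2 - 9*w + 20) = (w - 4)*(w + 3)*(w - 5)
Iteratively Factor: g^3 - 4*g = (g - 2)*(g^2 + 2*g) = g*(g - 2)*(g + 2)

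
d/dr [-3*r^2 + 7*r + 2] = 7 - 6*r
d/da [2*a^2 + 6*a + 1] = 4*a + 6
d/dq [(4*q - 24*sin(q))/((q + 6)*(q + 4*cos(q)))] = 4*((1 - 6*cos(q))*(q + 6)*(q + 4*cos(q)) + (-q + 6*sin(q))*(q + 4*cos(q)) + (q + 6)*(q - 6*sin(q))*(4*sin(q) - 1))/((q + 6)^2*(q + 4*cos(q))^2)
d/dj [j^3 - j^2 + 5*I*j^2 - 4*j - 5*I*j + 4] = 3*j^2 + j*(-2 + 10*I) - 4 - 5*I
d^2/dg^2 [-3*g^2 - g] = -6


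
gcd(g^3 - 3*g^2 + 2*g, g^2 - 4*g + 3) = g - 1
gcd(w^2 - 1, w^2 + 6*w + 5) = w + 1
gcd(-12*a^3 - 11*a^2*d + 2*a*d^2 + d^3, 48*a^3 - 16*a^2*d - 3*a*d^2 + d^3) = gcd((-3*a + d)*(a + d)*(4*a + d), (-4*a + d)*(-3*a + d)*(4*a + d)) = 12*a^2 - a*d - d^2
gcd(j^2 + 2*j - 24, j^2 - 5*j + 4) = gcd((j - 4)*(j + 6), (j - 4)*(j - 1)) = j - 4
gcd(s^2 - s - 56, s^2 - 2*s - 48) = s - 8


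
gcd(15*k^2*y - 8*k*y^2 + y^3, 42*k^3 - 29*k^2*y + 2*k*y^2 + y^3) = -3*k + y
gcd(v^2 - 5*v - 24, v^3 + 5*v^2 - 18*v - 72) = v + 3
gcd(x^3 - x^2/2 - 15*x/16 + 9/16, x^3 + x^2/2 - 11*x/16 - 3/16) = x^2 + x/4 - 3/4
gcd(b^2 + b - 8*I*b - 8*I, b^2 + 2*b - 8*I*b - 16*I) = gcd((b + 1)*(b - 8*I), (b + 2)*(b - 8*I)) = b - 8*I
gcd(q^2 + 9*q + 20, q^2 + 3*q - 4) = q + 4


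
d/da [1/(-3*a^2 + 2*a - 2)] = 2*(3*a - 1)/(3*a^2 - 2*a + 2)^2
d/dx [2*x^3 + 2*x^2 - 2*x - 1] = 6*x^2 + 4*x - 2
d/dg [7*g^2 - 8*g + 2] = 14*g - 8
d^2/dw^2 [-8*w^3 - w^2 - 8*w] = -48*w - 2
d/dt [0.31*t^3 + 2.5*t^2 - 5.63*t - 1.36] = 0.93*t^2 + 5.0*t - 5.63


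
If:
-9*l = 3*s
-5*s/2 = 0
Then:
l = 0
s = 0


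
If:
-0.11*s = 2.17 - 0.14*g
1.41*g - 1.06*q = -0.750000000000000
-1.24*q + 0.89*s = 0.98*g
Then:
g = -12.32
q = -15.68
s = -35.40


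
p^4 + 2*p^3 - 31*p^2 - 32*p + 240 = (p - 4)*(p - 3)*(p + 4)*(p + 5)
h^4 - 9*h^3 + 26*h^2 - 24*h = h*(h - 4)*(h - 3)*(h - 2)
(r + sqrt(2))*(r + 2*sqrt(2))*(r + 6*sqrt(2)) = r^3 + 9*sqrt(2)*r^2 + 40*r + 24*sqrt(2)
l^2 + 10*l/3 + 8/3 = (l + 4/3)*(l + 2)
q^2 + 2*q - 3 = (q - 1)*(q + 3)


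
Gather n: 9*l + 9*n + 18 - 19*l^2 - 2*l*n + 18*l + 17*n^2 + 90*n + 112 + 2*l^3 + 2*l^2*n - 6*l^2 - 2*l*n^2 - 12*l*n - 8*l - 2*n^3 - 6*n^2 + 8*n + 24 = 2*l^3 - 25*l^2 + 19*l - 2*n^3 + n^2*(11 - 2*l) + n*(2*l^2 - 14*l + 107) + 154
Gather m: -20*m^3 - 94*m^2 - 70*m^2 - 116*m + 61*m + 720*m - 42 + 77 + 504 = -20*m^3 - 164*m^2 + 665*m + 539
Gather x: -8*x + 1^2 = 1 - 8*x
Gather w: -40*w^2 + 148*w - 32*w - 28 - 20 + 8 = -40*w^2 + 116*w - 40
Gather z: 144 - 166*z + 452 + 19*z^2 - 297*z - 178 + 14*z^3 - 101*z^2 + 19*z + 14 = 14*z^3 - 82*z^2 - 444*z + 432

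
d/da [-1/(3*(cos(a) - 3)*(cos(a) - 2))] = (5 - 2*cos(a))*sin(a)/(3*(cos(a) - 3)^2*(cos(a) - 2)^2)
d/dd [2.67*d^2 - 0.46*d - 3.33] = 5.34*d - 0.46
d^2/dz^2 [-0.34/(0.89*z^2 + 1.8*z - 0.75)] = (0.538628*z^2 + 1.08936*z - 0.34*(1.78*z + 1.8)*(3.56*z + 3.6) - 0.4539)/(0.89*z^2 + 1.8*z - 0.75)^3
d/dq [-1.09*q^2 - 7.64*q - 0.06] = -2.18*q - 7.64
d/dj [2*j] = 2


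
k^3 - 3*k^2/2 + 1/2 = (k - 1)^2*(k + 1/2)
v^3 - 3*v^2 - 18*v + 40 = (v - 5)*(v - 2)*(v + 4)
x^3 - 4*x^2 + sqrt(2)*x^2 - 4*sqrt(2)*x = x*(x - 4)*(x + sqrt(2))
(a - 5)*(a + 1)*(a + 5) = a^3 + a^2 - 25*a - 25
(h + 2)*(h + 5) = h^2 + 7*h + 10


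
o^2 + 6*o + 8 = (o + 2)*(o + 4)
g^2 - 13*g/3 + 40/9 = (g - 8/3)*(g - 5/3)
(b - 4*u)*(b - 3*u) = b^2 - 7*b*u + 12*u^2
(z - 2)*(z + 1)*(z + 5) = z^3 + 4*z^2 - 7*z - 10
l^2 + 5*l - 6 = (l - 1)*(l + 6)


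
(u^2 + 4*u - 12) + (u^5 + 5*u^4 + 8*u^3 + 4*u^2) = u^5 + 5*u^4 + 8*u^3 + 5*u^2 + 4*u - 12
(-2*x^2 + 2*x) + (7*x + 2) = -2*x^2 + 9*x + 2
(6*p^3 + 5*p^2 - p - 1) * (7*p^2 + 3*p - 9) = 42*p^5 + 53*p^4 - 46*p^3 - 55*p^2 + 6*p + 9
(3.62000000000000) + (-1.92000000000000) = 1.70000000000000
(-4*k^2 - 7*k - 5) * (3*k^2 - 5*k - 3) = -12*k^4 - k^3 + 32*k^2 + 46*k + 15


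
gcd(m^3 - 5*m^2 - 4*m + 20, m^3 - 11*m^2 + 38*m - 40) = m^2 - 7*m + 10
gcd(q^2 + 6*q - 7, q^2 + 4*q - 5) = q - 1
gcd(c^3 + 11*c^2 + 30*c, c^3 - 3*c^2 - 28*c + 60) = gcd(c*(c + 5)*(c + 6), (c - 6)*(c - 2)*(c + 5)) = c + 5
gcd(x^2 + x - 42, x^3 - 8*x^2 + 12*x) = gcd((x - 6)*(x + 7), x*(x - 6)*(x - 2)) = x - 6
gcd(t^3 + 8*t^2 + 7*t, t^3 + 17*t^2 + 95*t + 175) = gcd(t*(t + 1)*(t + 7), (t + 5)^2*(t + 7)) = t + 7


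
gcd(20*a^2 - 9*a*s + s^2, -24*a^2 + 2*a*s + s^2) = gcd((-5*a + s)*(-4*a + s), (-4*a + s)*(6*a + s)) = -4*a + s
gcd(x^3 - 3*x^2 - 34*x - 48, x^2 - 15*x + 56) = x - 8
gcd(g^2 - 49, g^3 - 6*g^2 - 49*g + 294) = g^2 - 49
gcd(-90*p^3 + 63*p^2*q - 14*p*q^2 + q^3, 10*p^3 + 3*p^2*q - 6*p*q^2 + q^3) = 5*p - q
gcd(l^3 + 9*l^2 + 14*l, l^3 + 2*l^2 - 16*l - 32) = l + 2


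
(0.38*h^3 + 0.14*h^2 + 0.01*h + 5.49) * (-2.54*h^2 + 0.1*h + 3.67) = -0.9652*h^5 - 0.3176*h^4 + 1.3832*h^3 - 13.4298*h^2 + 0.5857*h + 20.1483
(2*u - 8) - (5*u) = -3*u - 8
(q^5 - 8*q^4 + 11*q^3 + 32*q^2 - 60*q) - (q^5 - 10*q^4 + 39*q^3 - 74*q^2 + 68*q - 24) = 2*q^4 - 28*q^3 + 106*q^2 - 128*q + 24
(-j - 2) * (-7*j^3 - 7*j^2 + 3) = 7*j^4 + 21*j^3 + 14*j^2 - 3*j - 6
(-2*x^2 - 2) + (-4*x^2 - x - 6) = -6*x^2 - x - 8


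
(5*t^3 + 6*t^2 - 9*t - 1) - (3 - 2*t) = 5*t^3 + 6*t^2 - 7*t - 4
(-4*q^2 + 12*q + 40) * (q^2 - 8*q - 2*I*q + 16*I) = -4*q^4 + 44*q^3 + 8*I*q^3 - 56*q^2 - 88*I*q^2 - 320*q + 112*I*q + 640*I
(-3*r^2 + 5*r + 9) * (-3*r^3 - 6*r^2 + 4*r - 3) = 9*r^5 + 3*r^4 - 69*r^3 - 25*r^2 + 21*r - 27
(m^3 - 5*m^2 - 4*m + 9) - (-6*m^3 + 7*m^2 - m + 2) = 7*m^3 - 12*m^2 - 3*m + 7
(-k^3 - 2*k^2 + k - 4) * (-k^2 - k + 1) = k^5 + 3*k^4 + k^2 + 5*k - 4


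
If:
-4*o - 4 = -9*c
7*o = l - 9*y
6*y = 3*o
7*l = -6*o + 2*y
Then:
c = 4/9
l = 0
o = 0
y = 0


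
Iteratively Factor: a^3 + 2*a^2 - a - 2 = (a - 1)*(a^2 + 3*a + 2) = (a - 1)*(a + 2)*(a + 1)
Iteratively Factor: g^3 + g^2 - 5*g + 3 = (g - 1)*(g^2 + 2*g - 3) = (g - 1)*(g + 3)*(g - 1)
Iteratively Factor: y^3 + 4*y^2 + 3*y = (y + 3)*(y^2 + y) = y*(y + 3)*(y + 1)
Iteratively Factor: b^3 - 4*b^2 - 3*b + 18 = (b - 3)*(b^2 - b - 6) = (b - 3)^2*(b + 2)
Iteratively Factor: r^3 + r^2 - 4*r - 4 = (r - 2)*(r^2 + 3*r + 2) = (r - 2)*(r + 2)*(r + 1)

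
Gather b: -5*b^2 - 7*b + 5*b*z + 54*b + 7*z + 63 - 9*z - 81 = -5*b^2 + b*(5*z + 47) - 2*z - 18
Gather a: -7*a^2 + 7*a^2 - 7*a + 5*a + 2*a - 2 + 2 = 0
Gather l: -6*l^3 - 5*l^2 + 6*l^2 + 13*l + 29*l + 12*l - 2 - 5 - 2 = -6*l^3 + l^2 + 54*l - 9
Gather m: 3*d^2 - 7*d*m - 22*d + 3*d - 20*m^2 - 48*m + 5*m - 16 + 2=3*d^2 - 19*d - 20*m^2 + m*(-7*d - 43) - 14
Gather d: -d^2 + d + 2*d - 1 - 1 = -d^2 + 3*d - 2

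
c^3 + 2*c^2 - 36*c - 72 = (c - 6)*(c + 2)*(c + 6)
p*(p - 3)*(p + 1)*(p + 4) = p^4 + 2*p^3 - 11*p^2 - 12*p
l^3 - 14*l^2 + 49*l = l*(l - 7)^2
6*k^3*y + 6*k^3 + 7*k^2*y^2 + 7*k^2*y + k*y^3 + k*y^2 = (k + y)*(6*k + y)*(k*y + k)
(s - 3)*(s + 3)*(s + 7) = s^3 + 7*s^2 - 9*s - 63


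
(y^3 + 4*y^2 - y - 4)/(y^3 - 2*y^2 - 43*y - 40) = (y^2 + 3*y - 4)/(y^2 - 3*y - 40)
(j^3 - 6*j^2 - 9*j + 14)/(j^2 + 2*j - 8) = (j^3 - 6*j^2 - 9*j + 14)/(j^2 + 2*j - 8)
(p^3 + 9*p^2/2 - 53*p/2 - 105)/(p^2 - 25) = (p^2 + 19*p/2 + 21)/(p + 5)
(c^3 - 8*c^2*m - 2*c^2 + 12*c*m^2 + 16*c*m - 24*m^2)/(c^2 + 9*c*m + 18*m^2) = (c^3 - 8*c^2*m - 2*c^2 + 12*c*m^2 + 16*c*m - 24*m^2)/(c^2 + 9*c*m + 18*m^2)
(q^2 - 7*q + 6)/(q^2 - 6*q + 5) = (q - 6)/(q - 5)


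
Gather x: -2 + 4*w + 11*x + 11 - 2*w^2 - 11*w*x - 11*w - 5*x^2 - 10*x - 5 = -2*w^2 - 7*w - 5*x^2 + x*(1 - 11*w) + 4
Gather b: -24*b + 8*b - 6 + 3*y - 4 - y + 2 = -16*b + 2*y - 8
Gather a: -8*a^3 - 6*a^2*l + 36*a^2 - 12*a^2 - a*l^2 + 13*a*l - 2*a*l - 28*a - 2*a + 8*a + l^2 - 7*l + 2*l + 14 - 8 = -8*a^3 + a^2*(24 - 6*l) + a*(-l^2 + 11*l - 22) + l^2 - 5*l + 6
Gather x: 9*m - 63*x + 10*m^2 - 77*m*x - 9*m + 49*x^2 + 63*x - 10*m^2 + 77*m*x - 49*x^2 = 0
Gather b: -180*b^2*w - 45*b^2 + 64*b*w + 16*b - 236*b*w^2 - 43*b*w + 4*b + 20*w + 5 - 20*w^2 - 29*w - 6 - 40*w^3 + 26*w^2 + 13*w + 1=b^2*(-180*w - 45) + b*(-236*w^2 + 21*w + 20) - 40*w^3 + 6*w^2 + 4*w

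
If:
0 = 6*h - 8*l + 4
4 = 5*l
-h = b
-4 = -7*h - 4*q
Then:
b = -2/5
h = 2/5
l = 4/5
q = 3/10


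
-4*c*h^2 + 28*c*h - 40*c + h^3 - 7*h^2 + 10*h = (-4*c + h)*(h - 5)*(h - 2)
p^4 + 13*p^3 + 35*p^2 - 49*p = p*(p - 1)*(p + 7)^2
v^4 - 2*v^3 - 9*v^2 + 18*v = v*(v - 3)*(v - 2)*(v + 3)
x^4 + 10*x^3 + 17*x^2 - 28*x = x*(x - 1)*(x + 4)*(x + 7)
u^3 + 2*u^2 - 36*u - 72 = (u - 6)*(u + 2)*(u + 6)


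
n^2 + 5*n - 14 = (n - 2)*(n + 7)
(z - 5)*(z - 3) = z^2 - 8*z + 15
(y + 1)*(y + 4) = y^2 + 5*y + 4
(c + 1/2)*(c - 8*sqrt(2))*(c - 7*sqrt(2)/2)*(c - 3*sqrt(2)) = c^4 - 29*sqrt(2)*c^3/2 + c^3/2 - 29*sqrt(2)*c^2/4 + 125*c^2 - 168*sqrt(2)*c + 125*c/2 - 84*sqrt(2)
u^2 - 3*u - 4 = (u - 4)*(u + 1)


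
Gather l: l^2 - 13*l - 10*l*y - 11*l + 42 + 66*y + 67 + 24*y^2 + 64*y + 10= l^2 + l*(-10*y - 24) + 24*y^2 + 130*y + 119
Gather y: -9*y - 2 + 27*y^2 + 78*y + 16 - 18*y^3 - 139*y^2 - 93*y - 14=-18*y^3 - 112*y^2 - 24*y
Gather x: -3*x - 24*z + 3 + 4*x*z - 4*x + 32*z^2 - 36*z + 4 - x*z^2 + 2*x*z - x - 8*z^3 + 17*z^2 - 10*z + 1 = x*(-z^2 + 6*z - 8) - 8*z^3 + 49*z^2 - 70*z + 8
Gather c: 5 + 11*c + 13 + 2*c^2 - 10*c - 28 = 2*c^2 + c - 10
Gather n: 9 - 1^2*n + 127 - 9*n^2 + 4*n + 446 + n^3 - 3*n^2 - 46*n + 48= n^3 - 12*n^2 - 43*n + 630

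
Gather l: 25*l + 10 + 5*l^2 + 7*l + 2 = 5*l^2 + 32*l + 12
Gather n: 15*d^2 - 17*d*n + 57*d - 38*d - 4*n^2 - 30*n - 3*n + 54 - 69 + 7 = 15*d^2 + 19*d - 4*n^2 + n*(-17*d - 33) - 8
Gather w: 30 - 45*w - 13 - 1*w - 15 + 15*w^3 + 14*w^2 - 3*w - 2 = 15*w^3 + 14*w^2 - 49*w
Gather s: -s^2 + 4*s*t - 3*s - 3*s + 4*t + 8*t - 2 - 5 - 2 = -s^2 + s*(4*t - 6) + 12*t - 9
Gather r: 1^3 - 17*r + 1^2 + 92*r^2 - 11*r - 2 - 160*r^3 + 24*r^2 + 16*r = -160*r^3 + 116*r^2 - 12*r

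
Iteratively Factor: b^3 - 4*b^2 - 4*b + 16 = (b - 4)*(b^2 - 4) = (b - 4)*(b - 2)*(b + 2)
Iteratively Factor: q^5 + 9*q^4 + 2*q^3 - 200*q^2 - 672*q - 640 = (q + 2)*(q^4 + 7*q^3 - 12*q^2 - 176*q - 320) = (q + 2)*(q + 4)*(q^3 + 3*q^2 - 24*q - 80) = (q + 2)*(q + 4)^2*(q^2 - q - 20) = (q + 2)*(q + 4)^3*(q - 5)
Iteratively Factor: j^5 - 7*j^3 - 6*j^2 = (j)*(j^4 - 7*j^2 - 6*j) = j*(j - 3)*(j^3 + 3*j^2 + 2*j) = j^2*(j - 3)*(j^2 + 3*j + 2) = j^2*(j - 3)*(j + 1)*(j + 2)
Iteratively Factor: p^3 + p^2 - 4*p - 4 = (p + 1)*(p^2 - 4) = (p - 2)*(p + 1)*(p + 2)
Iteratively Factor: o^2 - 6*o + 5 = (o - 5)*(o - 1)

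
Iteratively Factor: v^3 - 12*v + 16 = (v + 4)*(v^2 - 4*v + 4) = (v - 2)*(v + 4)*(v - 2)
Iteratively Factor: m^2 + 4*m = (m + 4)*(m)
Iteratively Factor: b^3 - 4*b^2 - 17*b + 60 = (b - 5)*(b^2 + b - 12) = (b - 5)*(b + 4)*(b - 3)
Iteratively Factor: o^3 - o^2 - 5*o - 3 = (o + 1)*(o^2 - 2*o - 3) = (o - 3)*(o + 1)*(o + 1)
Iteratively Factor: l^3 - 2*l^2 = (l)*(l^2 - 2*l) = l^2*(l - 2)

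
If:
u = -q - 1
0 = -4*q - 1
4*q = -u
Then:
No Solution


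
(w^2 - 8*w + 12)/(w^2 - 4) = (w - 6)/(w + 2)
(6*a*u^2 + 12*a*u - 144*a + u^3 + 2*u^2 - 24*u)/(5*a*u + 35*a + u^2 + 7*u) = (6*a*u^2 + 12*a*u - 144*a + u^3 + 2*u^2 - 24*u)/(5*a*u + 35*a + u^2 + 7*u)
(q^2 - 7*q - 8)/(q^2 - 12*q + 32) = (q + 1)/(q - 4)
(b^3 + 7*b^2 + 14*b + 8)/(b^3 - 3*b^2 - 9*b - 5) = (b^2 + 6*b + 8)/(b^2 - 4*b - 5)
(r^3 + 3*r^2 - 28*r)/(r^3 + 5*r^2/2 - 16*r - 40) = 2*r*(r + 7)/(2*r^2 + 13*r + 20)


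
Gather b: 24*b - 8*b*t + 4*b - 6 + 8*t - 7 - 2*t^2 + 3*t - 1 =b*(28 - 8*t) - 2*t^2 + 11*t - 14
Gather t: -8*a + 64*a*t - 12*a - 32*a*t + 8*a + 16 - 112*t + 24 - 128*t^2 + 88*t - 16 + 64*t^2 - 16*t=-12*a - 64*t^2 + t*(32*a - 40) + 24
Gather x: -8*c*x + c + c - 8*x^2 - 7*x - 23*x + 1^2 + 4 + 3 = 2*c - 8*x^2 + x*(-8*c - 30) + 8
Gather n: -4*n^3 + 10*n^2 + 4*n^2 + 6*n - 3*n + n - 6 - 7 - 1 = -4*n^3 + 14*n^2 + 4*n - 14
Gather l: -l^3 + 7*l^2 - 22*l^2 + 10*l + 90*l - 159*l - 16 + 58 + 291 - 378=-l^3 - 15*l^2 - 59*l - 45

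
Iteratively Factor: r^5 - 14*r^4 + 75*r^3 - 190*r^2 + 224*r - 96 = (r - 4)*(r^4 - 10*r^3 + 35*r^2 - 50*r + 24) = (r - 4)*(r - 1)*(r^3 - 9*r^2 + 26*r - 24) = (r - 4)^2*(r - 1)*(r^2 - 5*r + 6) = (r - 4)^2*(r - 3)*(r - 1)*(r - 2)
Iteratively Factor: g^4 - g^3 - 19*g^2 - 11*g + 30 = (g - 1)*(g^3 - 19*g - 30) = (g - 5)*(g - 1)*(g^2 + 5*g + 6) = (g - 5)*(g - 1)*(g + 2)*(g + 3)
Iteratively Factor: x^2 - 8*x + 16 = (x - 4)*(x - 4)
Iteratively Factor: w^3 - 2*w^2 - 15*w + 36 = (w - 3)*(w^2 + w - 12) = (w - 3)*(w + 4)*(w - 3)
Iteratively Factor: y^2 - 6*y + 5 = (y - 1)*(y - 5)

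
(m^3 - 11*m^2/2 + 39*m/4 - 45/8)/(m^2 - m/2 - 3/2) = (m^2 - 4*m + 15/4)/(m + 1)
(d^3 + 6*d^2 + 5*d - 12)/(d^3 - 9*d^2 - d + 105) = (d^2 + 3*d - 4)/(d^2 - 12*d + 35)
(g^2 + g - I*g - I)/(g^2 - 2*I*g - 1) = (g + 1)/(g - I)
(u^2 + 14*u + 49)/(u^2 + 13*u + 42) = (u + 7)/(u + 6)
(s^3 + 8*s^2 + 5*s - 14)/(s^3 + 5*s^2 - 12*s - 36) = (s^2 + 6*s - 7)/(s^2 + 3*s - 18)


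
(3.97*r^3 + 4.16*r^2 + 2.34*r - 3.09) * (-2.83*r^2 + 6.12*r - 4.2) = -11.2351*r^5 + 12.5236*r^4 + 2.163*r^3 + 5.5935*r^2 - 28.7388*r + 12.978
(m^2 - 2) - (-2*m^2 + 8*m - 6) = 3*m^2 - 8*m + 4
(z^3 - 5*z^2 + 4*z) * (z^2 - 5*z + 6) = z^5 - 10*z^4 + 35*z^3 - 50*z^2 + 24*z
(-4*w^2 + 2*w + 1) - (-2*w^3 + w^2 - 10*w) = 2*w^3 - 5*w^2 + 12*w + 1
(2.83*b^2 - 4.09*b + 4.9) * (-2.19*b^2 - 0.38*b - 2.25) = -6.1977*b^4 + 7.8817*b^3 - 15.5443*b^2 + 7.3405*b - 11.025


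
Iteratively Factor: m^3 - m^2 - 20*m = (m + 4)*(m^2 - 5*m) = (m - 5)*(m + 4)*(m)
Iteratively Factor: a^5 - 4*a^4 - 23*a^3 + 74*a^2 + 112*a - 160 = (a - 5)*(a^4 + a^3 - 18*a^2 - 16*a + 32) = (a - 5)*(a - 1)*(a^3 + 2*a^2 - 16*a - 32) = (a - 5)*(a - 1)*(a + 4)*(a^2 - 2*a - 8) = (a - 5)*(a - 1)*(a + 2)*(a + 4)*(a - 4)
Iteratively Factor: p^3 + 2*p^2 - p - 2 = (p - 1)*(p^2 + 3*p + 2) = (p - 1)*(p + 1)*(p + 2)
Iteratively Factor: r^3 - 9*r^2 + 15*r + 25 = (r + 1)*(r^2 - 10*r + 25) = (r - 5)*(r + 1)*(r - 5)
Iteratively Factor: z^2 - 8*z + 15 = (z - 3)*(z - 5)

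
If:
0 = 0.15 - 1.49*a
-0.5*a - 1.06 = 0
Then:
No Solution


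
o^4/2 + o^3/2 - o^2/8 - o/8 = o*(o/2 + 1/2)*(o - 1/2)*(o + 1/2)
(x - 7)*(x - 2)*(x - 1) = x^3 - 10*x^2 + 23*x - 14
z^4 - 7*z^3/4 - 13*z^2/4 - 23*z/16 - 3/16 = (z - 3)*(z + 1/4)*(z + 1/2)^2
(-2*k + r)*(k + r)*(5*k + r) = -10*k^3 - 7*k^2*r + 4*k*r^2 + r^3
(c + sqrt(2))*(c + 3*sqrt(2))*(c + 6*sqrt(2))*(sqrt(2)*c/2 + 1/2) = sqrt(2)*c^4/2 + 21*c^3/2 + 32*sqrt(2)*c^2 + 63*c + 18*sqrt(2)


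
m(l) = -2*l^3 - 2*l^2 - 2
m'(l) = -6*l^2 - 4*l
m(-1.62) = 1.25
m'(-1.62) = -9.27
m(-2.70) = 22.79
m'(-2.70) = -32.94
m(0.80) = -4.30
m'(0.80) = -7.04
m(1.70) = -17.61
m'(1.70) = -24.14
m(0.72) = -3.78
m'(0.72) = -5.99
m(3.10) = -80.80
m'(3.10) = -70.06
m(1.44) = -12.12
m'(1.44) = -18.20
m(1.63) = -15.98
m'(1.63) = -22.46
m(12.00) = -3746.00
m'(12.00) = -912.00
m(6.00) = -506.00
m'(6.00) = -240.00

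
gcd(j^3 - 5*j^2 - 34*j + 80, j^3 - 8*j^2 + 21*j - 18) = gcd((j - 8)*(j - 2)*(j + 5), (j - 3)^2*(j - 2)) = j - 2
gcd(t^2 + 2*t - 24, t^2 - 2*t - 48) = t + 6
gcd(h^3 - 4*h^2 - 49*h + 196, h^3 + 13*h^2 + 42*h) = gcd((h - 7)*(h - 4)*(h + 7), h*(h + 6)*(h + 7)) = h + 7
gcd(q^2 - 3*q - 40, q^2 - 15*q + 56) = q - 8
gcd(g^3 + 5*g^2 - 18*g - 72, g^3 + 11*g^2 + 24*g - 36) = g + 6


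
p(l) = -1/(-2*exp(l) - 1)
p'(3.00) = -0.02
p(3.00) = 0.02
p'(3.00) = -0.02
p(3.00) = 0.02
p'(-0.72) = -0.25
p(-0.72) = 0.51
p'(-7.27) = -0.00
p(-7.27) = 1.00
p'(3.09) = -0.02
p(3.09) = 0.02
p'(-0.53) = -0.25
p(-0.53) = 0.46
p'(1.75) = -0.07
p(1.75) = 0.08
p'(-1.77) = -0.19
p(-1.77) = 0.75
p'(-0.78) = -0.25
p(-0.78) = 0.52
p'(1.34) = -0.10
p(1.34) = 0.12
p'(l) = -2*exp(l)/(-2*exp(l) - 1)^2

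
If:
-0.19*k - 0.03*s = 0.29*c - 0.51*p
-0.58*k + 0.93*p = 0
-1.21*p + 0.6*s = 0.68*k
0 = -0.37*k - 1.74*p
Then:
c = 0.00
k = 0.00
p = 0.00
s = 0.00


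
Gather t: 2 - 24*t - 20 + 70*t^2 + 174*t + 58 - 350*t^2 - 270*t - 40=-280*t^2 - 120*t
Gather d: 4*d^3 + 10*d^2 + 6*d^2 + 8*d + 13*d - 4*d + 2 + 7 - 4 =4*d^3 + 16*d^2 + 17*d + 5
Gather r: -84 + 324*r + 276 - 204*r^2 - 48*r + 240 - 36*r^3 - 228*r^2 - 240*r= -36*r^3 - 432*r^2 + 36*r + 432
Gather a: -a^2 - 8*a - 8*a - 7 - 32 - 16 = -a^2 - 16*a - 55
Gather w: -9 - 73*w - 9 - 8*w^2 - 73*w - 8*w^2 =-16*w^2 - 146*w - 18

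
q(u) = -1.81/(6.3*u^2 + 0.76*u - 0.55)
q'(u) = -1.81*(-12.6*u - 0.76)/(6.3*u^2 + 0.76*u - 0.55)^2 = (22.806*u + 1.3756)/(6.3*u^2 + 0.76*u - 0.55)^2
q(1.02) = -0.27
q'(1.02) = 0.54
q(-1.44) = -0.16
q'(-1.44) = -0.24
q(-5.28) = -0.01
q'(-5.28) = -0.00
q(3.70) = -0.02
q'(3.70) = 0.01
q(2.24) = -0.06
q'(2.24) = 0.05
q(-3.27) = -0.03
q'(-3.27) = -0.02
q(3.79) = -0.02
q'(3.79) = 0.01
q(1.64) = -0.10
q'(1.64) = 0.12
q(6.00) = -0.01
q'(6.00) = 0.00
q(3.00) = -0.03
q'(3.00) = 0.02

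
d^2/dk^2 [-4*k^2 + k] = -8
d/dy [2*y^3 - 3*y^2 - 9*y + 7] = 6*y^2 - 6*y - 9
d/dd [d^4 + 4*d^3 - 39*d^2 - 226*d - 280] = 4*d^3 + 12*d^2 - 78*d - 226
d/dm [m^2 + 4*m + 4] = 2*m + 4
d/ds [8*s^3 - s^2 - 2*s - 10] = 24*s^2 - 2*s - 2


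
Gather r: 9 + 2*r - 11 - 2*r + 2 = 0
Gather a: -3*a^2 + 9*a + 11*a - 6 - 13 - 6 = -3*a^2 + 20*a - 25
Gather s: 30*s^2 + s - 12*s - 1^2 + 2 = 30*s^2 - 11*s + 1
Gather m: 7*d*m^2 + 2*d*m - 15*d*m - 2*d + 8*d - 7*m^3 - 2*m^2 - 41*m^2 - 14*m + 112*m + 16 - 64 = 6*d - 7*m^3 + m^2*(7*d - 43) + m*(98 - 13*d) - 48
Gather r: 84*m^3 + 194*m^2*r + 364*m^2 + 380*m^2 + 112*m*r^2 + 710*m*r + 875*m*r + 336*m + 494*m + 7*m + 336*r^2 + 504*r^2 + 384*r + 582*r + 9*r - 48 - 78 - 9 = 84*m^3 + 744*m^2 + 837*m + r^2*(112*m + 840) + r*(194*m^2 + 1585*m + 975) - 135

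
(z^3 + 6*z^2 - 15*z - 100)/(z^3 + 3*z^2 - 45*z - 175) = (z - 4)/(z - 7)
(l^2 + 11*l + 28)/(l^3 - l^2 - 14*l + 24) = (l + 7)/(l^2 - 5*l + 6)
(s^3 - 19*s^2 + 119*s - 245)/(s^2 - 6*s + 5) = (s^2 - 14*s + 49)/(s - 1)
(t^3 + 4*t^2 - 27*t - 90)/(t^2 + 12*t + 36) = (t^2 - 2*t - 15)/(t + 6)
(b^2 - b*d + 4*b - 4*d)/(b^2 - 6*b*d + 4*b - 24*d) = (b - d)/(b - 6*d)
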